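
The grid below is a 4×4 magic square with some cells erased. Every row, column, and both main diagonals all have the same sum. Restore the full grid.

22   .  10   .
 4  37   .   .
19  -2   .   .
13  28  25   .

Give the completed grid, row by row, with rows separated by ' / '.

Column 1 is already complete: 22 + 4 + 19 + 13 = 58, so that is the magic constant.
Row 4: 13 + 28 + 25 + ? = 58, so (4,4) = -8.
Column 2 needs 58; the known cells sum to 63, so (1,2) = -5.
From main diagonal, 58 − (22 + 37 + (-8)) gives (3,3) = 7.
Row 1 needs 58; the known cells sum to 27, so (1,4) = 31.
Row 3 must total 58; the given cells sum to 24, so (3,4) = 34.
From column 3, 58 − (10 + 7 + 25) gives (2,3) = 16.
The remaining cell in column 4 is (2,4) = 58 − 57 = 1.

22 -5 10 31 / 4 37 16 1 / 19 -2 7 34 / 13 28 25 -8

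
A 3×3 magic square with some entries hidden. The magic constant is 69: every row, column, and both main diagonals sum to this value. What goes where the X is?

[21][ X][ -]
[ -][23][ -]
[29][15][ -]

31

The remaining cell in row 3 is (3,3) = 69 − 44 = 25.
Column 1 must total 69; the given cells sum to 50, so (2,1) = 19.
Column 2 needs 69; the known cells sum to 38, so (1,2) = 31.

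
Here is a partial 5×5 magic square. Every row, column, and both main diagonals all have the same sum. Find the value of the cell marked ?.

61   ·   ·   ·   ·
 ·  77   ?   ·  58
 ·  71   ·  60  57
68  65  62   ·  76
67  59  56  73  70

69

Row 5 is complete and sums to 325; that is the magic constant.
From row 4, 325 − (68 + 65 + 62 + 76) gives (4,4) = 54.
The remaining cell in column 2 is (1,2) = 325 − 272 = 53.
From column 5, 325 − (58 + 57 + 76 + 70) gives (1,5) = 64.
From main diagonal, 325 − (61 + 77 + 54 + 70) gives (3,3) = 63.
From anti-diagonal, 325 − (64 + 63 + 65 + 67) gives (2,4) = 66.
Row 3 needs 325; the known cells sum to 251, so (3,1) = 74.
The remaining cell in column 1 is (2,1) = 325 − 270 = 55.
Column 4 needs 325; the known cells sum to 253, so (1,4) = 72.
From row 1, 325 − (61 + 53 + 72 + 64) gives (1,3) = 75.
Using row 2: 55 + 77 + 66 + 58 + ? → (2,3) = 325 − 256 = 69.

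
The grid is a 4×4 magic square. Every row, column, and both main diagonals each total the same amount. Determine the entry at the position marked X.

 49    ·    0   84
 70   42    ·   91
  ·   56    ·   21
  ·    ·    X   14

Column 4 is complete and sums to 210; that is the magic constant.
From row 1, 210 − (49 + 0 + 84) gives (1,2) = 77.
Row 2: 70 + 42 + 91 + ? = 210, so (2,3) = 7.
From column 2, 210 − (77 + 42 + 56) gives (4,2) = 35.
From main diagonal, 210 − (49 + 42 + 14) gives (3,3) = 105.
Anti-diagonal: 84 + 7 + 56 + ? = 210, so (4,1) = 63.
Row 3 must total 210; the given cells sum to 182, so (3,1) = 28.
From row 4, 210 − (63 + 35 + 14) gives (4,3) = 98.

98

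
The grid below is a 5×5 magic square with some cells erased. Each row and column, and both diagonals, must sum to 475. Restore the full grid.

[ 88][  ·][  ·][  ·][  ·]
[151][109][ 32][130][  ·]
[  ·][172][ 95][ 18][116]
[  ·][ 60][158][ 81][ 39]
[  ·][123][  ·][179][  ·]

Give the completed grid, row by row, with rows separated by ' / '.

88 11 144 67 165 / 151 109 32 130 53 / 74 172 95 18 116 / 137 60 158 81 39 / 25 123 46 179 102

Row 2 must total 475; the given cells sum to 422, so (2,5) = 53.
From row 3, 475 − (172 + 95 + 18 + 116) gives (3,1) = 74.
From row 4, 475 − (60 + 158 + 81 + 39) gives (4,1) = 137.
Column 1 needs 475; the known cells sum to 450, so (5,1) = 25.
The remaining cell in column 2 is (1,2) = 475 − 464 = 11.
The remaining cell in column 4 is (1,4) = 475 − 408 = 67.
Using main diagonal: 88 + 109 + 95 + 81 + ? → (5,5) = 475 − 373 = 102.
Using anti-diagonal: 130 + 95 + 60 + 25 + ? → (1,5) = 475 − 310 = 165.
Row 1: 88 + 11 + 67 + 165 + ? = 475, so (1,3) = 144.
The remaining cell in row 5 is (5,3) = 475 − 429 = 46.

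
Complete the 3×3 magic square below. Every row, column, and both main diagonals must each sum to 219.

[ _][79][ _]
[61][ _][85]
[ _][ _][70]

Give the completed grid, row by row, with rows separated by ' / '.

Row 2: 61 + 85 + ? = 219, so (2,2) = 73.
The remaining cell in column 2 is (3,2) = 219 − 152 = 67.
Column 3: 85 + 70 + ? = 219, so (1,3) = 64.
Main diagonal: 73 + 70 + ? = 219, so (1,1) = 76.
Anti-diagonal must total 219; the given cells sum to 137, so (3,1) = 82.

76 79 64 / 61 73 85 / 82 67 70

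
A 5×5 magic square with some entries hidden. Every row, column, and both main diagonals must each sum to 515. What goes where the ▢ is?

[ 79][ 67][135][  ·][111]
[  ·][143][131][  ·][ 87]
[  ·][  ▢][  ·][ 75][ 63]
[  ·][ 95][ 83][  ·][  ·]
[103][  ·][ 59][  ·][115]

119

Row 1 needs 515; the known cells sum to 392, so (1,4) = 123.
Column 3 needs 515; the known cells sum to 408, so (3,3) = 107.
Using column 5: 111 + 87 + 63 + 115 + ? → (4,5) = 515 − 376 = 139.
Using main diagonal: 79 + 143 + 107 + 115 + ? → (4,4) = 515 − 444 = 71.
From anti-diagonal, 515 − (111 + 107 + 95 + 103) gives (2,4) = 99.
Row 2 needs 515; the known cells sum to 460, so (2,1) = 55.
From row 4, 515 − (95 + 83 + 71 + 139) gives (4,1) = 127.
From column 1, 515 − (79 + 55 + 127 + 103) gives (3,1) = 151.
Column 4 must total 515; the given cells sum to 368, so (5,4) = 147.
Row 3: 151 + 107 + 75 + 63 + ? = 515, so (3,2) = 119.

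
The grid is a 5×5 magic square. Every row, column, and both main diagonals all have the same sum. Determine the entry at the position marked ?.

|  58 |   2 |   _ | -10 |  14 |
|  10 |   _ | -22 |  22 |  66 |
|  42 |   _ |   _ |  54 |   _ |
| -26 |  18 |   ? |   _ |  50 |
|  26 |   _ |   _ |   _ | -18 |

62

Column 1 is complete and sums to 110; that is the magic constant.
Row 1 needs 110; the known cells sum to 64, so (1,3) = 46.
Row 2 needs 110; the known cells sum to 76, so (2,2) = 34.
The remaining cell in column 5 is (3,5) = 110 − 112 = -2.
Using anti-diagonal: 14 + 22 + 18 + 26 + ? → (3,3) = 110 − 80 = 30.
The remaining cell in row 3 is (3,2) = 110 − 124 = -14.
Column 2 must total 110; the given cells sum to 40, so (5,2) = 70.
Main diagonal: 58 + 34 + 30 + (-18) + ? = 110, so (4,4) = 6.
From row 4, 110 − (-26 + 18 + 6 + 50) gives (4,3) = 62.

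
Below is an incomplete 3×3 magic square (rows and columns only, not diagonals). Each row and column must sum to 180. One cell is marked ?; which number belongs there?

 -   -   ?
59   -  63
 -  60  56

Row 2: 59 + 63 + ? = 180, so (2,2) = 58.
Row 3 needs 180; the known cells sum to 116, so (3,1) = 64.
Column 1 needs 180; the known cells sum to 123, so (1,1) = 57.
Column 2 needs 180; the known cells sum to 118, so (1,2) = 62.
Column 3: 63 + 56 + ? = 180, so (1,3) = 61.

61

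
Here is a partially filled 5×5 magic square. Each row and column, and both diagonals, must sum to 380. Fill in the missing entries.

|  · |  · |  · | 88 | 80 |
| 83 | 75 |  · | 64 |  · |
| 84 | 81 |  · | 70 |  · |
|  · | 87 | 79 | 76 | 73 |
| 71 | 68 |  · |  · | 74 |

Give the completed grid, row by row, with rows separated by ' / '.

77 69 66 88 80 / 83 75 72 64 86 / 84 81 78 70 67 / 65 87 79 76 73 / 71 68 85 82 74

Row 4: 87 + 79 + 76 + 73 + ? = 380, so (4,1) = 65.
Column 1 needs 380; the known cells sum to 303, so (1,1) = 77.
Column 2: 75 + 81 + 87 + 68 + ? = 380, so (1,2) = 69.
Column 4 must total 380; the given cells sum to 298, so (5,4) = 82.
From main diagonal, 380 − (77 + 75 + 76 + 74) gives (3,3) = 78.
Row 1 needs 380; the known cells sum to 314, so (1,3) = 66.
From row 3, 380 − (84 + 81 + 78 + 70) gives (3,5) = 67.
Using row 5: 71 + 68 + 82 + 74 + ? → (5,3) = 380 − 295 = 85.
From column 3, 380 − (66 + 78 + 79 + 85) gives (2,3) = 72.
Using column 5: 80 + 67 + 73 + 74 + ? → (2,5) = 380 − 294 = 86.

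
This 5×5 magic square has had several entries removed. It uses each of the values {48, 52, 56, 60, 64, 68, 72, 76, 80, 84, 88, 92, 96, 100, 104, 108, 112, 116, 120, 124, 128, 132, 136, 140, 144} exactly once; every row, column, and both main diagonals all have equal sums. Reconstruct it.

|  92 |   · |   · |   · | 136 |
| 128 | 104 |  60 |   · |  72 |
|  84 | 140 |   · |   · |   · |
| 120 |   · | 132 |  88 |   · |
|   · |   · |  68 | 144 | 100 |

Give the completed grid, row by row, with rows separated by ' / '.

The 25 entries sum to 2400, so each line sums to 2400/5 = 480.
Using row 2: 128 + 104 + 60 + 72 + ? → (2,4) = 480 − 364 = 116.
The remaining cell in column 1 is (5,1) = 480 − 424 = 56.
The remaining cell in main diagonal is (3,3) = 480 − 384 = 96.
Using anti-diagonal: 136 + 116 + 96 + 56 + ? → (4,2) = 480 − 404 = 76.
The remaining cell in row 4 is (4,5) = 480 − 416 = 64.
The remaining cell in row 5 is (5,2) = 480 − 368 = 112.
Column 2 must total 480; the given cells sum to 432, so (1,2) = 48.
Column 3: 60 + 96 + 132 + 68 + ? = 480, so (1,3) = 124.
Column 5 must total 480; the given cells sum to 372, so (3,5) = 108.
Row 1: 92 + 48 + 124 + 136 + ? = 480, so (1,4) = 80.
Row 3: 84 + 140 + 96 + 108 + ? = 480, so (3,4) = 52.

92 48 124 80 136 / 128 104 60 116 72 / 84 140 96 52 108 / 120 76 132 88 64 / 56 112 68 144 100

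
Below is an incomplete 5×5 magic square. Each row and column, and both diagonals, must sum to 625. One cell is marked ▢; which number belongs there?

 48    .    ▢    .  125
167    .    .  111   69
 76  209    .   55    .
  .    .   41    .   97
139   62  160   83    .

Row 5 must total 625; the given cells sum to 444, so (5,5) = 181.
From column 1, 625 − (48 + 167 + 76 + 139) gives (4,1) = 195.
Column 5 must total 625; the given cells sum to 472, so (3,5) = 153.
Using row 3: 76 + 209 + 55 + 153 + ? → (3,3) = 625 − 493 = 132.
Anti-diagonal must total 625; the given cells sum to 507, so (4,2) = 118.
Row 4 needs 625; the known cells sum to 451, so (4,4) = 174.
From column 4, 625 − (111 + 55 + 174 + 83) gives (1,4) = 202.
The remaining cell in main diagonal is (2,2) = 625 − 535 = 90.
The remaining cell in row 2 is (2,3) = 625 − 437 = 188.
Column 2 must total 625; the given cells sum to 479, so (1,2) = 146.
Column 3: 188 + 132 + 41 + 160 + ? = 625, so (1,3) = 104.

104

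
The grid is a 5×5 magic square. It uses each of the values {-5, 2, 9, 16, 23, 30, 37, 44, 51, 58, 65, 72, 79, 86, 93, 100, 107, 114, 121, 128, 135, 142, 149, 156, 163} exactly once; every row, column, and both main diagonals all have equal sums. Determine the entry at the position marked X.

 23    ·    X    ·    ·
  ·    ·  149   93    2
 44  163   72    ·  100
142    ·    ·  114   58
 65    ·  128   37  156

The 25 entries sum to 1975, so each line sums to 1975/5 = 395.
Row 3: 44 + 163 + 72 + 100 + ? = 395, so (3,4) = 16.
From row 5, 395 − (65 + 128 + 37 + 156) gives (5,2) = 9.
From column 1, 395 − (23 + 44 + 142 + 65) gives (2,1) = 121.
Column 4 must total 395; the given cells sum to 260, so (1,4) = 135.
Column 5 needs 395; the known cells sum to 316, so (1,5) = 79.
Main diagonal: 23 + 72 + 114 + 156 + ? = 395, so (2,2) = 30.
Anti-diagonal needs 395; the known cells sum to 309, so (4,2) = 86.
The remaining cell in row 4 is (4,3) = 395 − 400 = -5.
Using column 2: 30 + 163 + 86 + 9 + ? → (1,2) = 395 − 288 = 107.
Column 3 must total 395; the given cells sum to 344, so (1,3) = 51.

51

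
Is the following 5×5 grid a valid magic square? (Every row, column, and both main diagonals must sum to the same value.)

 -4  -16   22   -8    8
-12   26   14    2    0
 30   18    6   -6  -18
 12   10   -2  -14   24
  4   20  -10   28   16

Row 1: -4 + (-16) + 22 + (-8) + 8 = 2.
Row 2: -12 + 26 + 14 + 2 + 0 = 30.
Row 3: 30 + 18 + 6 + (-6) + (-18) = 30.
Row 4: 12 + 10 + (-2) + (-14) + 24 = 30.
Row 5: 4 + 20 + (-10) + 28 + 16 = 58.
Column 1: -4 + (-12) + 30 + 12 + 4 = 30.
Column 2: -16 + 26 + 18 + 10 + 20 = 58.
Column 3: 22 + 14 + 6 + (-2) + (-10) = 30.
Column 4: -8 + 2 + (-6) + (-14) + 28 = 2.
Column 5: 8 + 0 + (-18) + 24 + 16 = 30.
Main diagonal: -4 + 26 + 6 + (-14) + 16 = 30.
Anti-diagonal: 8 + 2 + 6 + 10 + 4 = 30.

No — column 4 sums to 2 but anti-diagonal sums to 30.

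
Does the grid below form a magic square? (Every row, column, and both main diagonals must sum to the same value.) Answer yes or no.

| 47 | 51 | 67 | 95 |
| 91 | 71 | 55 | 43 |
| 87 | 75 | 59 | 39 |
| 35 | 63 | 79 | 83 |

Yes

Row 1: 47 + 51 + 67 + 95 = 260.
Row 2: 91 + 71 + 55 + 43 = 260.
Row 3: 87 + 75 + 59 + 39 = 260.
Row 4: 35 + 63 + 79 + 83 = 260.
Column 1: 47 + 91 + 87 + 35 = 260.
Column 2: 51 + 71 + 75 + 63 = 260.
Column 3: 67 + 55 + 59 + 79 = 260.
Column 4: 95 + 43 + 39 + 83 = 260.
Main diagonal: 47 + 71 + 59 + 83 = 260.
Anti-diagonal: 95 + 55 + 75 + 35 = 260.
All lines sum to 260.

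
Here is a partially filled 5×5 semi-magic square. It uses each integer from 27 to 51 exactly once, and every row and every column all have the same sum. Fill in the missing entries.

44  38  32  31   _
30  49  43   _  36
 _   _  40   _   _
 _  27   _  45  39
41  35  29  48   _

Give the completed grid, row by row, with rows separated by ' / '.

The entries are 27 through 51, which sum to 975, so each line sums to 975/5 = 195.
Row 1: 44 + 38 + 32 + 31 + ? = 195, so (1,5) = 50.
Using row 2: 30 + 49 + 43 + 36 + ? → (2,4) = 195 − 158 = 37.
The remaining cell in row 5 is (5,5) = 195 − 153 = 42.
From column 2, 195 − (38 + 49 + 27 + 35) gives (3,2) = 46.
Using column 3: 32 + 43 + 40 + 29 + ? → (4,3) = 195 − 144 = 51.
From column 4, 195 − (31 + 37 + 45 + 48) gives (3,4) = 34.
Using column 5: 50 + 36 + 39 + 42 + ? → (3,5) = 195 − 167 = 28.
From row 3, 195 − (46 + 40 + 34 + 28) gives (3,1) = 47.
Row 4: 27 + 51 + 45 + 39 + ? = 195, so (4,1) = 33.

44 38 32 31 50 / 30 49 43 37 36 / 47 46 40 34 28 / 33 27 51 45 39 / 41 35 29 48 42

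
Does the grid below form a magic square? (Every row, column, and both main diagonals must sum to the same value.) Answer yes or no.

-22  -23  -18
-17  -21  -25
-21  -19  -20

Row 1: -22 + (-23) + (-18) = -63.
Row 2: -17 + (-21) + (-25) = -63.
Row 3: -21 + (-19) + (-20) = -60.
Column 1: -22 + (-17) + (-21) = -60.
Column 2: -23 + (-21) + (-19) = -63.
Column 3: -18 + (-25) + (-20) = -63.
Main diagonal: -22 + (-21) + (-20) = -63.
Anti-diagonal: -18 + (-21) + (-21) = -60.

No — row 2 sums to -63 but anti-diagonal sums to -60.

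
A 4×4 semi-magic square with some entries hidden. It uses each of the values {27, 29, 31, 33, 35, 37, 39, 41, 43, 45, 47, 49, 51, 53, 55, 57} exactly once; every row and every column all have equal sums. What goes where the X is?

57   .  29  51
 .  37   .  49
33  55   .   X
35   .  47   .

27

The 16 entries sum to 672, so each line sums to 672/4 = 168.
The remaining cell in row 1 is (1,2) = 168 − 137 = 31.
Column 1 must total 168; the given cells sum to 125, so (2,1) = 43.
From column 2, 168 − (31 + 37 + 55) gives (4,2) = 45.
Row 2: 43 + 37 + 49 + ? = 168, so (2,3) = 39.
Row 4 must total 168; the given cells sum to 127, so (4,4) = 41.
From column 3, 168 − (29 + 39 + 47) gives (3,3) = 53.
The remaining cell in column 4 is (3,4) = 168 − 141 = 27.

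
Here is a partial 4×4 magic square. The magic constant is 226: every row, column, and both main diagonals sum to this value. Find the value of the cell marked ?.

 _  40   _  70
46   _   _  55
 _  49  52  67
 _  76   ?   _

The remaining cell in row 3 is (3,1) = 226 − 168 = 58.
Using column 2: 40 + 49 + 76 + ? → (2,2) = 226 − 165 = 61.
Column 4 must total 226; the given cells sum to 192, so (4,4) = 34.
The remaining cell in main diagonal is (1,1) = 226 − 147 = 79.
Using row 1: 79 + 40 + 70 + ? → (1,3) = 226 − 189 = 37.
Using row 2: 46 + 61 + 55 + ? → (2,3) = 226 − 162 = 64.
Using column 1: 79 + 46 + 58 + ? → (4,1) = 226 − 183 = 43.
From column 3, 226 − (37 + 64 + 52) gives (4,3) = 73.

73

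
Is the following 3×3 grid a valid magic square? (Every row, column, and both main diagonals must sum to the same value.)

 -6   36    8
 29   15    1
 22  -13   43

Row 1: -6 + 36 + 8 = 38.
Row 2: 29 + 15 + 1 = 45.
Row 3: 22 + (-13) + 43 = 52.
Column 1: -6 + 29 + 22 = 45.
Column 2: 36 + 15 + (-13) = 38.
Column 3: 8 + 1 + 43 = 52.
Main diagonal: -6 + 15 + 43 = 52.
Anti-diagonal: 8 + 15 + 22 = 45.

No — row 1 sums to 38 but row 2 sums to 45.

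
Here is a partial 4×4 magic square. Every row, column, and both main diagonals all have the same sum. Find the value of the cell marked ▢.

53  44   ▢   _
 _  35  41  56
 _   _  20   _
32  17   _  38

26

Main diagonal is complete and sums to 146; that is the magic constant.
The remaining cell in row 2 is (2,1) = 146 − 132 = 14.
The remaining cell in row 4 is (4,3) = 146 − 87 = 59.
Column 1: 53 + 14 + 32 + ? = 146, so (3,1) = 47.
From column 2, 146 − (44 + 35 + 17) gives (3,2) = 50.
Column 3 needs 146; the known cells sum to 120, so (1,3) = 26.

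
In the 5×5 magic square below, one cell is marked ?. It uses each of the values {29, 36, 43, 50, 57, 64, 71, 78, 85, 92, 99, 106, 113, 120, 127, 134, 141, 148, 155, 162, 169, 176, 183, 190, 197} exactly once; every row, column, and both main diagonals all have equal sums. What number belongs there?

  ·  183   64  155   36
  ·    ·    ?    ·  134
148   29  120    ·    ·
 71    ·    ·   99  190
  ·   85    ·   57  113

197

The 25 entries sum to 2825, so each line sums to 2825/5 = 565.
Row 1 needs 565; the known cells sum to 438, so (1,1) = 127.
Column 5: 36 + 134 + 190 + 113 + ? = 565, so (3,5) = 92.
Main diagonal: 127 + 120 + 99 + 113 + ? = 565, so (2,2) = 106.
Row 3 must total 565; the given cells sum to 389, so (3,4) = 176.
Column 2 needs 565; the known cells sum to 403, so (4,2) = 162.
From column 4, 565 − (155 + 176 + 99 + 57) gives (2,4) = 78.
From anti-diagonal, 565 − (36 + 78 + 120 + 162) gives (5,1) = 169.
Row 4: 71 + 162 + 99 + 190 + ? = 565, so (4,3) = 43.
Row 5: 169 + 85 + 57 + 113 + ? = 565, so (5,3) = 141.
Column 1: 127 + 148 + 71 + 169 + ? = 565, so (2,1) = 50.
The remaining cell in column 3 is (2,3) = 565 − 368 = 197.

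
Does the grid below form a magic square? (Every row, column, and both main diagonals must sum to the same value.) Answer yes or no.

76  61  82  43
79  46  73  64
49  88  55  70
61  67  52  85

No — row 1 sums to 262 but column 1 sums to 265.

Row 1: 76 + 61 + 82 + 43 = 262.
Row 2: 79 + 46 + 73 + 64 = 262.
Row 3: 49 + 88 + 55 + 70 = 262.
Row 4: 61 + 67 + 52 + 85 = 265.
Column 1: 76 + 79 + 49 + 61 = 265.
Column 2: 61 + 46 + 88 + 67 = 262.
Column 3: 82 + 73 + 55 + 52 = 262.
Column 4: 43 + 64 + 70 + 85 = 262.
Main diagonal: 76 + 46 + 55 + 85 = 262.
Anti-diagonal: 43 + 73 + 88 + 61 = 265.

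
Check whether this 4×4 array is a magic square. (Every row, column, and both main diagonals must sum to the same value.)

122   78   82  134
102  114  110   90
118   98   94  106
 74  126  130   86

Row 1: 122 + 78 + 82 + 134 = 416.
Row 2: 102 + 114 + 110 + 90 = 416.
Row 3: 118 + 98 + 94 + 106 = 416.
Row 4: 74 + 126 + 130 + 86 = 416.
Column 1: 122 + 102 + 118 + 74 = 416.
Column 2: 78 + 114 + 98 + 126 = 416.
Column 3: 82 + 110 + 94 + 130 = 416.
Column 4: 134 + 90 + 106 + 86 = 416.
Main diagonal: 122 + 114 + 94 + 86 = 416.
Anti-diagonal: 134 + 110 + 98 + 74 = 416.
All lines sum to 416.

Yes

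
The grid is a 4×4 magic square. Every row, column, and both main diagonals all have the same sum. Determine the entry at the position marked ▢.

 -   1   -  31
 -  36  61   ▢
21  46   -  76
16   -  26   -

Anti-diagonal is complete and sums to 154; that is the magic constant.
Using row 3: 21 + 46 + 76 + ? → (3,3) = 154 − 143 = 11.
Column 2 needs 154; the known cells sum to 83, so (4,2) = 71.
Column 3 needs 154; the known cells sum to 98, so (1,3) = 56.
The remaining cell in row 1 is (1,1) = 154 − 88 = 66.
The remaining cell in row 4 is (4,4) = 154 − 113 = 41.
Column 1 must total 154; the given cells sum to 103, so (2,1) = 51.
From column 4, 154 − (31 + 76 + 41) gives (2,4) = 6.

6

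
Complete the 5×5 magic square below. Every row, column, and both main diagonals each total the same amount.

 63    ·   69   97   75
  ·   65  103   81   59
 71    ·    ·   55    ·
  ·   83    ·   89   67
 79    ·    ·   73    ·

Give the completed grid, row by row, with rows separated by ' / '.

63 91 69 97 75 / 87 65 103 81 59 / 71 99 77 55 93 / 95 83 61 89 67 / 79 57 85 73 101

Column 4 is already complete: 97 + 81 + 55 + 89 + 73 = 395, so that is the magic constant.
Row 1 needs 395; the known cells sum to 304, so (1,2) = 91.
Using row 2: 65 + 103 + 81 + 59 + ? → (2,1) = 395 − 308 = 87.
The remaining cell in column 1 is (4,1) = 395 − 300 = 95.
From anti-diagonal, 395 − (75 + 81 + 83 + 79) gives (3,3) = 77.
Row 4: 95 + 83 + 89 + 67 + ? = 395, so (4,3) = 61.
Column 3 must total 395; the given cells sum to 310, so (5,3) = 85.
Main diagonal: 63 + 65 + 77 + 89 + ? = 395, so (5,5) = 101.
Row 5 needs 395; the known cells sum to 338, so (5,2) = 57.
Column 2 needs 395; the known cells sum to 296, so (3,2) = 99.
Column 5 needs 395; the known cells sum to 302, so (3,5) = 93.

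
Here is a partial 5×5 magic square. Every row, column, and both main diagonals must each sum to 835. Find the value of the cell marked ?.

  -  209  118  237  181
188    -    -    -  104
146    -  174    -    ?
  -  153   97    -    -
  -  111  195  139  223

202

From row 1, 835 − (209 + 118 + 237 + 181) gives (1,1) = 90.
The remaining cell in row 5 is (5,1) = 835 − 668 = 167.
Column 1 needs 835; the known cells sum to 591, so (4,1) = 244.
The remaining cell in column 3 is (2,3) = 835 − 584 = 251.
Using anti-diagonal: 181 + 174 + 153 + 167 + ? → (2,4) = 835 − 675 = 160.
Row 2 needs 835; the known cells sum to 703, so (2,2) = 132.
Column 2: 209 + 132 + 153 + 111 + ? = 835, so (3,2) = 230.
From main diagonal, 835 − (90 + 132 + 174 + 223) gives (4,4) = 216.
Using row 4: 244 + 153 + 97 + 216 + ? → (4,5) = 835 − 710 = 125.
Using column 4: 237 + 160 + 216 + 139 + ? → (3,4) = 835 − 752 = 83.
Column 5 needs 835; the known cells sum to 633, so (3,5) = 202.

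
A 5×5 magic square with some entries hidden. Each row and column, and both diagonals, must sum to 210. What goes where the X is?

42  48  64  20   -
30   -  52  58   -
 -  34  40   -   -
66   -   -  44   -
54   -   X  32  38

From row 1, 210 − (42 + 48 + 64 + 20) gives (1,5) = 36.
From column 1, 210 − (42 + 30 + 66 + 54) gives (3,1) = 18.
Column 4 must total 210; the given cells sum to 154, so (3,4) = 56.
Main diagonal must total 210; the given cells sum to 164, so (2,2) = 46.
Using anti-diagonal: 36 + 58 + 40 + 54 + ? → (4,2) = 210 − 188 = 22.
Row 2 must total 210; the given cells sum to 186, so (2,5) = 24.
From row 3, 210 − (18 + 34 + 40 + 56) gives (3,5) = 62.
Column 2 must total 210; the given cells sum to 150, so (5,2) = 60.
Column 5 must total 210; the given cells sum to 160, so (4,5) = 50.
Row 4: 66 + 22 + 44 + 50 + ? = 210, so (4,3) = 28.
Using row 5: 54 + 60 + 32 + 38 + ? → (5,3) = 210 − 184 = 26.

26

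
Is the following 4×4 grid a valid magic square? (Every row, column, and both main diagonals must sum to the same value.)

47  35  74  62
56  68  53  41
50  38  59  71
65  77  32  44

Row 1: 47 + 35 + 74 + 62 = 218.
Row 2: 56 + 68 + 53 + 41 = 218.
Row 3: 50 + 38 + 59 + 71 = 218.
Row 4: 65 + 77 + 32 + 44 = 218.
Column 1: 47 + 56 + 50 + 65 = 218.
Column 2: 35 + 68 + 38 + 77 = 218.
Column 3: 74 + 53 + 59 + 32 = 218.
Column 4: 62 + 41 + 71 + 44 = 218.
Main diagonal: 47 + 68 + 59 + 44 = 218.
Anti-diagonal: 62 + 53 + 38 + 65 = 218.
All lines sum to 218.

Yes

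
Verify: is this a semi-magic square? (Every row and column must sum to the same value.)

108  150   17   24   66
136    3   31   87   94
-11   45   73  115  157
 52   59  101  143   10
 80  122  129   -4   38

Row 1: 108 + 150 + 17 + 24 + 66 = 365.
Row 2: 136 + 3 + 31 + 87 + 94 = 351.
Row 3: -11 + 45 + 73 + 115 + 157 = 379.
Row 4: 52 + 59 + 101 + 143 + 10 = 365.
Row 5: 80 + 122 + 129 + (-4) + 38 = 365.
Column 1: 108 + 136 + (-11) + 52 + 80 = 365.
Column 2: 150 + 3 + 45 + 59 + 122 = 379.
Column 3: 17 + 31 + 73 + 101 + 129 = 351.
Column 4: 24 + 87 + 115 + 143 + (-4) = 365.
Column 5: 66 + 94 + 157 + 10 + 38 = 365.

No — column 2 sums to 379 but column 4 sums to 365.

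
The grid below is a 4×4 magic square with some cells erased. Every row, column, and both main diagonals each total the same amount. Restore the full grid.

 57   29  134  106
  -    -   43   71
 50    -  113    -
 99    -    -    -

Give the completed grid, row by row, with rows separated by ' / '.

57 29 134 106 / 120 92 43 71 / 50 78 113 85 / 99 127 36 64

Row 1 is already complete: 57 + 29 + 134 + 106 = 326, so that is the magic constant.
Column 1 needs 326; the known cells sum to 206, so (2,1) = 120.
Column 3 must total 326; the given cells sum to 290, so (4,3) = 36.
Using anti-diagonal: 106 + 43 + 99 + ? → (3,2) = 326 − 248 = 78.
The remaining cell in row 2 is (2,2) = 326 − 234 = 92.
From row 3, 326 − (50 + 78 + 113) gives (3,4) = 85.
Column 2 must total 326; the given cells sum to 199, so (4,2) = 127.
The remaining cell in column 4 is (4,4) = 326 − 262 = 64.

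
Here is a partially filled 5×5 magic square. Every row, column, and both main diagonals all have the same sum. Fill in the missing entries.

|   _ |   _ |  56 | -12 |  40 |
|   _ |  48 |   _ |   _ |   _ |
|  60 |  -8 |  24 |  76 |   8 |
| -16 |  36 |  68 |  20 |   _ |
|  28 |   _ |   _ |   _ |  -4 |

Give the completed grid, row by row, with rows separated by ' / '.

Row 3 is already complete: 60 + -8 + 24 + 76 + 8 = 160, so that is the magic constant.
From row 4, 160 − (-16 + 36 + 68 + 20) gives (4,5) = 52.
Column 5: 40 + 8 + 52 + (-4) + ? = 160, so (2,5) = 64.
The remaining cell in main diagonal is (1,1) = 160 − 88 = 72.
Anti-diagonal: 40 + 24 + 36 + 28 + ? = 160, so (2,4) = 32.
Using row 1: 72 + 56 + (-12) + 40 + ? → (1,2) = 160 − 156 = 4.
Column 1: 72 + 60 + (-16) + 28 + ? = 160, so (2,1) = 16.
Column 2 must total 160; the given cells sum to 80, so (5,2) = 80.
Using column 4: -12 + 32 + 76 + 20 + ? → (5,4) = 160 − 116 = 44.
Row 2: 16 + 48 + 32 + 64 + ? = 160, so (2,3) = 0.
Row 5 needs 160; the known cells sum to 148, so (5,3) = 12.

72 4 56 -12 40 / 16 48 0 32 64 / 60 -8 24 76 8 / -16 36 68 20 52 / 28 80 12 44 -4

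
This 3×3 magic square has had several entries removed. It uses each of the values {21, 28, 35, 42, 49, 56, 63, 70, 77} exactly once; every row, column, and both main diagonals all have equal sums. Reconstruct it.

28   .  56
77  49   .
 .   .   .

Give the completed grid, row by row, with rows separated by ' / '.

28 63 56 / 77 49 21 / 42 35 70

The 9 entries sum to 441, so each line sums to 441/3 = 147.
Row 1 must total 147; the given cells sum to 84, so (1,2) = 63.
Row 2: 77 + 49 + ? = 147, so (2,3) = 21.
Using column 1: 28 + 77 + ? → (3,1) = 147 − 105 = 42.
The remaining cell in column 2 is (3,2) = 147 − 112 = 35.
The remaining cell in column 3 is (3,3) = 147 − 77 = 70.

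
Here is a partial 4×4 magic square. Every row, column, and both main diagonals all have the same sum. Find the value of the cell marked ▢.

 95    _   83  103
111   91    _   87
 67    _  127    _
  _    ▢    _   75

Main diagonal is complete and sums to 388; that is the magic constant.
From row 1, 388 − (95 + 83 + 103) gives (1,2) = 107.
Row 2 needs 388; the known cells sum to 289, so (2,3) = 99.
The remaining cell in column 1 is (4,1) = 388 − 273 = 115.
Column 3 must total 388; the given cells sum to 309, so (4,3) = 79.
From column 4, 388 − (103 + 87 + 75) gives (3,4) = 123.
Using anti-diagonal: 103 + 99 + 115 + ? → (3,2) = 388 − 317 = 71.
Using row 4: 115 + 79 + 75 + ? → (4,2) = 388 − 269 = 119.

119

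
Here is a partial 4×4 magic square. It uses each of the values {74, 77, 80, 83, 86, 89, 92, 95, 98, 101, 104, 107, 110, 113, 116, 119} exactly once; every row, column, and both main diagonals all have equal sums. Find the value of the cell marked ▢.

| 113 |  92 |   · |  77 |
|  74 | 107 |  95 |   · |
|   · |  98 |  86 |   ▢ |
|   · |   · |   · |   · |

The 16 entries sum to 1544, so each line sums to 1544/4 = 386.
Row 1: 113 + 92 + 77 + ? = 386, so (1,3) = 104.
From row 2, 386 − (74 + 107 + 95) gives (2,4) = 110.
Column 2 needs 386; the known cells sum to 297, so (4,2) = 89.
Column 3 needs 386; the known cells sum to 285, so (4,3) = 101.
The remaining cell in main diagonal is (4,4) = 386 − 306 = 80.
Anti-diagonal: 77 + 95 + 98 + ? = 386, so (4,1) = 116.
Using column 1: 113 + 74 + 116 + ? → (3,1) = 386 − 303 = 83.
Column 4: 77 + 110 + 80 + ? = 386, so (3,4) = 119.

119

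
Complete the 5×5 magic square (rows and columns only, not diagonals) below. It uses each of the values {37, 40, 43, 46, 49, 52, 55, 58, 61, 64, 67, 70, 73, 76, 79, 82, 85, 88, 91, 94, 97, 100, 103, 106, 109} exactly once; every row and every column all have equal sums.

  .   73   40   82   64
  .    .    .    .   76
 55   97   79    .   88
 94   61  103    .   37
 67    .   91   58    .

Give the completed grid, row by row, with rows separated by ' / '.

The 25 entries sum to 1825, so each line sums to 1825/5 = 365.
From row 1, 365 − (73 + 40 + 82 + 64) gives (1,1) = 106.
Row 3 needs 365; the known cells sum to 319, so (3,4) = 46.
From row 4, 365 − (94 + 61 + 103 + 37) gives (4,4) = 70.
Column 1: 106 + 55 + 94 + 67 + ? = 365, so (2,1) = 43.
Column 3 must total 365; the given cells sum to 313, so (2,3) = 52.
Using column 4: 82 + 46 + 70 + 58 + ? → (2,4) = 365 − 256 = 109.
Using column 5: 64 + 76 + 88 + 37 + ? → (5,5) = 365 − 265 = 100.
Using row 2: 43 + 52 + 109 + 76 + ? → (2,2) = 365 − 280 = 85.
Row 5 needs 365; the known cells sum to 316, so (5,2) = 49.

106 73 40 82 64 / 43 85 52 109 76 / 55 97 79 46 88 / 94 61 103 70 37 / 67 49 91 58 100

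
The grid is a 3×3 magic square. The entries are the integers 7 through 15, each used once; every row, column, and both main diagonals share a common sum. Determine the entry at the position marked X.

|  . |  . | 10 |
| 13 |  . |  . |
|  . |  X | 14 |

7

The entries are 7 through 15, which sum to 99, so each line sums to 99/3 = 33.
Column 3 must total 33; the given cells sum to 24, so (2,3) = 9.
Row 2: 13 + 9 + ? = 33, so (2,2) = 11.
From main diagonal, 33 − (11 + 14) gives (1,1) = 8.
Anti-diagonal must total 33; the given cells sum to 21, so (3,1) = 12.
Using row 1: 8 + 10 + ? → (1,2) = 33 − 18 = 15.
Row 3 needs 33; the known cells sum to 26, so (3,2) = 7.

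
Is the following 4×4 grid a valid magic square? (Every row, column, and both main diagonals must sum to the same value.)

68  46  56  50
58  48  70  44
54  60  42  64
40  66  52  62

Yes

Row 1: 68 + 46 + 56 + 50 = 220.
Row 2: 58 + 48 + 70 + 44 = 220.
Row 3: 54 + 60 + 42 + 64 = 220.
Row 4: 40 + 66 + 52 + 62 = 220.
Column 1: 68 + 58 + 54 + 40 = 220.
Column 2: 46 + 48 + 60 + 66 = 220.
Column 3: 56 + 70 + 42 + 52 = 220.
Column 4: 50 + 44 + 64 + 62 = 220.
Main diagonal: 68 + 48 + 42 + 62 = 220.
Anti-diagonal: 50 + 70 + 60 + 40 = 220.
All lines sum to 220.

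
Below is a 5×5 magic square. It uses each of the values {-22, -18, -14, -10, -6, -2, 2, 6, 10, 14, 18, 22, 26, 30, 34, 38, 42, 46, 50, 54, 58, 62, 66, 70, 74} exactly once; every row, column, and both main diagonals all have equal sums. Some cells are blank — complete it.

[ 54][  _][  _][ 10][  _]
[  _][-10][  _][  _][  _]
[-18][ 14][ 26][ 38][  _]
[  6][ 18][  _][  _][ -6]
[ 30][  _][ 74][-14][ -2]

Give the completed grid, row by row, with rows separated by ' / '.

The 25 entries sum to 650, so each line sums to 650/5 = 130.
Row 3 must total 130; the given cells sum to 60, so (3,5) = 70.
From row 5, 130 − (30 + 74 + (-14) + (-2)) gives (5,2) = 42.
Column 1: 54 + (-18) + 6 + 30 + ? = 130, so (2,1) = 58.
Column 2 must total 130; the given cells sum to 64, so (1,2) = 66.
Using main diagonal: 54 + (-10) + 26 + (-2) + ? → (4,4) = 130 − 68 = 62.
Row 4: 6 + 18 + 62 + (-6) + ? = 130, so (4,3) = 50.
Column 4 needs 130; the known cells sum to 96, so (2,4) = 34.
From anti-diagonal, 130 − (34 + 26 + 18 + 30) gives (1,5) = 22.
Row 1: 54 + 66 + 10 + 22 + ? = 130, so (1,3) = -22.
Using column 3: -22 + 26 + 50 + 74 + ? → (2,3) = 130 − 128 = 2.
The remaining cell in column 5 is (2,5) = 130 − 84 = 46.

54 66 -22 10 22 / 58 -10 2 34 46 / -18 14 26 38 70 / 6 18 50 62 -6 / 30 42 74 -14 -2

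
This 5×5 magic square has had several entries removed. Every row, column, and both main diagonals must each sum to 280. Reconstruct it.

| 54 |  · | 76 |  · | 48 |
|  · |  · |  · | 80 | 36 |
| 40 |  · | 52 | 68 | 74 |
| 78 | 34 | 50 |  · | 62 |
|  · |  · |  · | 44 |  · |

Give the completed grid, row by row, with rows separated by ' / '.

Row 3 needs 280; the known cells sum to 234, so (3,2) = 46.
Row 4: 78 + 34 + 50 + 62 + ? = 280, so (4,4) = 56.
Column 4 needs 280; the known cells sum to 248, so (1,4) = 32.
The remaining cell in column 5 is (5,5) = 280 − 220 = 60.
Using main diagonal: 54 + 52 + 56 + 60 + ? → (2,2) = 280 − 222 = 58.
Using anti-diagonal: 48 + 80 + 52 + 34 + ? → (5,1) = 280 − 214 = 66.
From row 1, 280 − (54 + 76 + 32 + 48) gives (1,2) = 70.
Column 1 needs 280; the known cells sum to 238, so (2,1) = 42.
Column 2 must total 280; the given cells sum to 208, so (5,2) = 72.
Row 2 must total 280; the given cells sum to 216, so (2,3) = 64.
Row 5 needs 280; the known cells sum to 242, so (5,3) = 38.

54 70 76 32 48 / 42 58 64 80 36 / 40 46 52 68 74 / 78 34 50 56 62 / 66 72 38 44 60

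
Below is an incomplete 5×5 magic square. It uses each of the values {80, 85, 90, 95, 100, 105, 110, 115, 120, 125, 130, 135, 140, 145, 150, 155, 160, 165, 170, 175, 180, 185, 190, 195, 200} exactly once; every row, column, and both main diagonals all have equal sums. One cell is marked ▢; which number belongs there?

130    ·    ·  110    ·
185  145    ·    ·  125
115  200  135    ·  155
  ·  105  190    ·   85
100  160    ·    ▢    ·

The 25 entries sum to 3500, so each line sums to 3500/5 = 700.
Row 3: 115 + 200 + 135 + 155 + ? = 700, so (3,4) = 95.
Column 1 needs 700; the known cells sum to 530, so (4,1) = 170.
Column 2: 145 + 200 + 105 + 160 + ? = 700, so (1,2) = 90.
Row 4: 170 + 105 + 190 + 85 + ? = 700, so (4,4) = 150.
The remaining cell in main diagonal is (5,5) = 700 − 560 = 140.
From column 5, 700 − (125 + 155 + 85 + 140) gives (1,5) = 195.
Using anti-diagonal: 195 + 135 + 105 + 100 + ? → (2,4) = 700 − 535 = 165.
Row 1 must total 700; the given cells sum to 525, so (1,3) = 175.
Row 2 must total 700; the given cells sum to 620, so (2,3) = 80.
Column 3: 175 + 80 + 135 + 190 + ? = 700, so (5,3) = 120.
Column 4 needs 700; the known cells sum to 520, so (5,4) = 180.

180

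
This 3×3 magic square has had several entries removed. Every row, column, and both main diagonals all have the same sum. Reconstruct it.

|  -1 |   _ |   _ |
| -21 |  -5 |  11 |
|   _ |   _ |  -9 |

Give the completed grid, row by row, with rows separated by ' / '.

-1 3 -17 / -21 -5 11 / 7 -13 -9

Row 2 is already complete: -21 + -5 + 11 = -15, so that is the magic constant.
Column 1 must total -15; the given cells sum to -22, so (3,1) = 7.
Column 3: 11 + (-9) + ? = -15, so (1,3) = -17.
Row 1 needs -15; the known cells sum to -18, so (1,2) = 3.
From row 3, -15 − (7 + (-9)) gives (3,2) = -13.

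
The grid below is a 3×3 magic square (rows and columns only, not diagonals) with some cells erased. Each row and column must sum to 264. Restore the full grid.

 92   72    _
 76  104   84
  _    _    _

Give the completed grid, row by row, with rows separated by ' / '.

Row 1 must total 264; the given cells sum to 164, so (1,3) = 100.
From column 1, 264 − (92 + 76) gives (3,1) = 96.
The remaining cell in column 2 is (3,2) = 264 − 176 = 88.
Column 3 needs 264; the known cells sum to 184, so (3,3) = 80.

92 72 100 / 76 104 84 / 96 88 80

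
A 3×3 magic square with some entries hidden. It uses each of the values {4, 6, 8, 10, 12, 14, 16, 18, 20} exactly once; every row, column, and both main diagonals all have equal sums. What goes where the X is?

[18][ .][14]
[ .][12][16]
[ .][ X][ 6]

20

The 9 entries sum to 108, so each line sums to 108/3 = 36.
Row 1 must total 36; the given cells sum to 32, so (1,2) = 4.
The remaining cell in row 2 is (2,1) = 36 − 28 = 8.
The remaining cell in column 1 is (3,1) = 36 − 26 = 10.
The remaining cell in column 2 is (3,2) = 36 − 16 = 20.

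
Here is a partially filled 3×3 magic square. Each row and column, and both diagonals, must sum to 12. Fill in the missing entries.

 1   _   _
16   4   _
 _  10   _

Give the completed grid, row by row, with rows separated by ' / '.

1 -2 13 / 16 4 -8 / -5 10 7

Row 2 must total 12; the given cells sum to 20, so (2,3) = -8.
Column 1: 1 + 16 + ? = 12, so (3,1) = -5.
Column 2 needs 12; the known cells sum to 14, so (1,2) = -2.
Main diagonal needs 12; the known cells sum to 5, so (3,3) = 7.
The remaining cell in anti-diagonal is (1,3) = 12 − (-1) = 13.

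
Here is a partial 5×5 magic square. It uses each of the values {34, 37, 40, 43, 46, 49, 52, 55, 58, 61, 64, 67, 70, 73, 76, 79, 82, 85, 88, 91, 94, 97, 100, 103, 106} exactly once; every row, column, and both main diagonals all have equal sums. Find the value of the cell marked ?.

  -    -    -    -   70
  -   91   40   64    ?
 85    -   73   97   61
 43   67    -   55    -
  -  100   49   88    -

The 25 entries sum to 1750, so each line sums to 1750/5 = 350.
Row 3 must total 350; the given cells sum to 316, so (3,2) = 34.
Column 2 needs 350; the known cells sum to 292, so (1,2) = 58.
Using column 4: 64 + 97 + 55 + 88 + ? → (1,4) = 350 − 304 = 46.
Anti-diagonal must total 350; the given cells sum to 274, so (5,1) = 76.
The remaining cell in row 5 is (5,5) = 350 − 313 = 37.
Using main diagonal: 91 + 73 + 55 + 37 + ? → (1,1) = 350 − 256 = 94.
Using row 1: 94 + 58 + 46 + 70 + ? → (1,3) = 350 − 268 = 82.
The remaining cell in column 1 is (2,1) = 350 − 298 = 52.
The remaining cell in column 3 is (4,3) = 350 − 244 = 106.
From row 2, 350 − (52 + 91 + 40 + 64) gives (2,5) = 103.

103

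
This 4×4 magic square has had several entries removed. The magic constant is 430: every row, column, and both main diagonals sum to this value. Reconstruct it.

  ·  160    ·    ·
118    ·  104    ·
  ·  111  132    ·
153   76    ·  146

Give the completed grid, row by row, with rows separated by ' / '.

69 160 139 62 / 118 83 104 125 / 90 111 132 97 / 153 76 55 146

Row 4 needs 430; the known cells sum to 375, so (4,3) = 55.
Column 2 must total 430; the given cells sum to 347, so (2,2) = 83.
Column 3 needs 430; the known cells sum to 291, so (1,3) = 139.
Main diagonal must total 430; the given cells sum to 361, so (1,1) = 69.
Anti-diagonal needs 430; the known cells sum to 368, so (1,4) = 62.
Row 2 must total 430; the given cells sum to 305, so (2,4) = 125.
Using column 1: 69 + 118 + 153 + ? → (3,1) = 430 − 340 = 90.
The remaining cell in column 4 is (3,4) = 430 − 333 = 97.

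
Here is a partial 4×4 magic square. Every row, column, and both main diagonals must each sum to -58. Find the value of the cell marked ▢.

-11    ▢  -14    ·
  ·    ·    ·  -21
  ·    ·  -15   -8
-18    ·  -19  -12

-16

Using row 4: -18 + (-19) + (-12) + ? → (4,2) = -58 − (-49) = -9.
Column 3 needs -58; the known cells sum to -48, so (2,3) = -10.
Column 4 needs -58; the known cells sum to -41, so (1,4) = -17.
Main diagonal needs -58; the known cells sum to -38, so (2,2) = -20.
Anti-diagonal: -17 + (-10) + (-18) + ? = -58, so (3,2) = -13.
Row 1 needs -58; the known cells sum to -42, so (1,2) = -16.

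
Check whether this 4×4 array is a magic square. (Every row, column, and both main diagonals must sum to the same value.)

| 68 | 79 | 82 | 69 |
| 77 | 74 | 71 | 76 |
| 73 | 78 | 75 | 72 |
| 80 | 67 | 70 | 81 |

Yes

Row 1: 68 + 79 + 82 + 69 = 298.
Row 2: 77 + 74 + 71 + 76 = 298.
Row 3: 73 + 78 + 75 + 72 = 298.
Row 4: 80 + 67 + 70 + 81 = 298.
Column 1: 68 + 77 + 73 + 80 = 298.
Column 2: 79 + 74 + 78 + 67 = 298.
Column 3: 82 + 71 + 75 + 70 = 298.
Column 4: 69 + 76 + 72 + 81 = 298.
Main diagonal: 68 + 74 + 75 + 81 = 298.
Anti-diagonal: 69 + 71 + 78 + 80 = 298.
All lines sum to 298.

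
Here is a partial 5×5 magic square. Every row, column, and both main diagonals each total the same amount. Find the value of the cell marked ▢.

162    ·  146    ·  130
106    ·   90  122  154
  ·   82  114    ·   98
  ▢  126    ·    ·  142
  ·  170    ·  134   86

Column 5 is complete and sums to 610; that is the magic constant.
The remaining cell in row 2 is (2,2) = 610 − 472 = 138.
The remaining cell in column 2 is (1,2) = 610 − 516 = 94.
Using main diagonal: 162 + 138 + 114 + 86 + ? → (4,4) = 610 − 500 = 110.
From anti-diagonal, 610 − (130 + 122 + 114 + 126) gives (5,1) = 118.
From row 1, 610 − (162 + 94 + 146 + 130) gives (1,4) = 78.
Using row 5: 118 + 170 + 134 + 86 + ? → (5,3) = 610 − 508 = 102.
Column 3: 146 + 90 + 114 + 102 + ? = 610, so (4,3) = 158.
Column 4: 78 + 122 + 110 + 134 + ? = 610, so (3,4) = 166.
Using row 3: 82 + 114 + 166 + 98 + ? → (3,1) = 610 − 460 = 150.
Row 4 needs 610; the known cells sum to 536, so (4,1) = 74.

74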